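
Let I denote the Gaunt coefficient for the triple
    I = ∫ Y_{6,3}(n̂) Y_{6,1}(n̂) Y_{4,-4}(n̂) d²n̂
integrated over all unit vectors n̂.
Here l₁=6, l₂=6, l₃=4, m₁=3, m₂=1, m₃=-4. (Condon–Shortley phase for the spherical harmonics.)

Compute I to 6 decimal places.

-0.167630

Checks pass: Σm=0; 16 even; l₃=4∈[0,12].
(2·6+1)(2·6+1)(2·4+1) = 1521
Δ: 8! 4! 4! / 17! → 1/15315300
sum: t=2:+1/829440 t=3:−1/25920 t=4:+1/9216 t=5:−1/25920 t=6:+1/829440 = 7/207360
3j²(6 6 4; 0 0 0) = Δ·Π!·Σ² = 28/2431  (sign +1)
sum: t=3:−1/414720 = -1/414720
3j²(6 6 4; 3 1 -4) = Δ·Π!·Σ² = 49/2431  (sign -1)
combine: 4πI² = 1521·28/2431·49/2431 = 12348/34969
take √, sign -1: I = -0.16763001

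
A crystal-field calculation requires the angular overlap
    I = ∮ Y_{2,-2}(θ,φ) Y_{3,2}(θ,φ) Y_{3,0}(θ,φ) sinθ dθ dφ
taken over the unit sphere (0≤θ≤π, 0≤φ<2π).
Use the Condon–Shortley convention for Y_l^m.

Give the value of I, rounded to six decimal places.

Rules hold: Σm=0, L=8 even, 1≤3≤5.
N = 5·7·7 = 245
Δ = 2!·2!·4!/9! = 1/3780
Racah Σ t=0..2: t=0:+1/24 t=1:−1/4 t=2:+1/24 = -1/6
⇒ 3j(2 3 3; 0 0 0)² = 4/105, sgn +1
Racah Σ t=2..2: t=2:+1/24 = 1/24
⇒ 3j(2 3 3; -2 2 0)² = 1/21, sgn -1
4πI² = N·(3j₀)²·(3jₘ)² = 4/9
I = -1·√(0.444444/4π) = -0.18806319

-0.188063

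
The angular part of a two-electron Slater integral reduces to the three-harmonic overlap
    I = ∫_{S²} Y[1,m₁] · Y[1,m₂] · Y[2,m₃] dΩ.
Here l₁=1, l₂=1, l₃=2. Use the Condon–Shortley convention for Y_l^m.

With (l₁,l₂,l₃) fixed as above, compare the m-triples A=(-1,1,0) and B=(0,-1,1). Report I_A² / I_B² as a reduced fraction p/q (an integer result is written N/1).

1/3

Same 1,1,2: normalisation and zero-m 3j drop out of the ratio.
A: Δ: 0! 2! 2! / 5! → 1/30; sum: t=0:+1/4 = 1/4; 3j²(1 1 2; -1 1 0) = Δ·Π!·Σ² = 1/30  (sign +1)
B: Δ: 0! 2! 2! / 5! → 1/30; sum: t=0:+1/2 = 1/2; 3j²(1 1 2; 0 -1 1) = Δ·Π!·Σ² = 1/10  (sign -1)
I_A²/I_B² = (1/30)/(1/10) = 1/3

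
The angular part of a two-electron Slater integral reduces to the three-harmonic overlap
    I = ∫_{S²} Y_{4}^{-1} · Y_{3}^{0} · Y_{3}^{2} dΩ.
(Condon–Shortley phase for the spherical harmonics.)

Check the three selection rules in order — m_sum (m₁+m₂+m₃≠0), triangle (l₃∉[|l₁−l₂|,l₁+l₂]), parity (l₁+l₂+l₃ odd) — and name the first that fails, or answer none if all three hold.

azimuthal sum: -1 + 0 + 2 = 1  ✗
1 ≤ 3 ≤ 7 (triangle on l)
L = 4 + 3 + 3 = 10 (even)

m_sum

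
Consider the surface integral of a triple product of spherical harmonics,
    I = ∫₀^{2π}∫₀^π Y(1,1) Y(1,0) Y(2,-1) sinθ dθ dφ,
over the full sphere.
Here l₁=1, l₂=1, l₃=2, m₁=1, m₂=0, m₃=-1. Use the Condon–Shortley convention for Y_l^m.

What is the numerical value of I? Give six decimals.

-0.218510

Checks pass: Σm=0; 4 even; l₃=2∈[0,2].
(2·1+1)(2·1+1)(2·2+1) = 45
Δ: 0! 2! 2! / 5! → 1/30
sum: t=0:+1/1 = 1/1
3j²(1 1 2; 0 0 0) = Δ·Π!·Σ² = 2/15  (sign +1)
sum: t=0:+1/2 = 1/2
3j²(1 1 2; 1 0 -1) = Δ·Π!·Σ² = 1/10  (sign -1)
combine: 4πI² = 45·2/15·1/10 = 3/5
take √, sign -1: I = -0.21850969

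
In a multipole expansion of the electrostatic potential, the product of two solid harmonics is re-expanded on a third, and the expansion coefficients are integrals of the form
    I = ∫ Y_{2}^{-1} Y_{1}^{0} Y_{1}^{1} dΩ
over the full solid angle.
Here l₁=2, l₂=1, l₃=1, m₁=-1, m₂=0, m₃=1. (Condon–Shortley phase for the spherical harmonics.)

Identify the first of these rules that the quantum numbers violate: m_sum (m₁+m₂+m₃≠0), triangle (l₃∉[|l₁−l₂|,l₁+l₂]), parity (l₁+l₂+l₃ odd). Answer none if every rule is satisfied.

none

m₁+m₂+m₃ = -1 + 0 + 1 = 0  ✓
triangle: |2−1|=1 ≤ l₃=1 ≤ 2+1=3  ✓
parity: l₁+l₂+l₃ = 4 is even  ✓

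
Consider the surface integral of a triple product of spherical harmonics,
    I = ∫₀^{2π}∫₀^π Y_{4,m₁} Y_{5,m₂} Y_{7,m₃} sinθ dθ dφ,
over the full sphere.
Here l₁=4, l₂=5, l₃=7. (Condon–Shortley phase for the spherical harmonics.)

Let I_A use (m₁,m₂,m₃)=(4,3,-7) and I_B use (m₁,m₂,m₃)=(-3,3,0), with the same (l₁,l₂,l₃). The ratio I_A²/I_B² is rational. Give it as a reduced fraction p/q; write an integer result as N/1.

Same 4,5,7: normalisation and zero-m 3j drop out of the ratio.
A: Δ: 2! 6! 8! / 17! → 1/6126120; sum: t=0:+1/58060800 = 1/58060800; 3j²(4 5 7; 4 3 -7) = Δ·Π!·Σ² = 7/510  (sign +1)
B: Δ: 2! 6! 8! / 17! → 1/6126120; sum: t=1:−1/3628800 t=2:+1/345600 = 19/7257600; 3j²(4 5 7; -3 3 0) = Δ·Π!·Σ² = 2527/218790  (sign -1)
I_A²/I_B² = (7/510)/(2527/218790) = 429/361

429/361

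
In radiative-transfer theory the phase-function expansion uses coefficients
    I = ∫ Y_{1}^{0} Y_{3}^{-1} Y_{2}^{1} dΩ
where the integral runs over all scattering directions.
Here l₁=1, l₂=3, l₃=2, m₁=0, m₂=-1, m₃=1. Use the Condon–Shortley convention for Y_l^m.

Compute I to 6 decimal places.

-0.233597

Checks pass: Σm=0; 6 even; l₃=2∈[2,4].
(2·1+1)(2·3+1)(2·2+1) = 105
Δ: 2! 0! 4! / 7! → 1/105
sum: t=1:−1/4 = -1/4
3j²(1 3 2; 0 0 0) = Δ·Π!·Σ² = 3/35  (sign -1)
sum: t=1:−1/6 = -1/6
3j²(1 3 2; 0 -1 1) = Δ·Π!·Σ² = 8/105  (sign +1)
combine: 4πI² = 105·3/35·8/105 = 24/35
take √, sign -1: I = -0.23359668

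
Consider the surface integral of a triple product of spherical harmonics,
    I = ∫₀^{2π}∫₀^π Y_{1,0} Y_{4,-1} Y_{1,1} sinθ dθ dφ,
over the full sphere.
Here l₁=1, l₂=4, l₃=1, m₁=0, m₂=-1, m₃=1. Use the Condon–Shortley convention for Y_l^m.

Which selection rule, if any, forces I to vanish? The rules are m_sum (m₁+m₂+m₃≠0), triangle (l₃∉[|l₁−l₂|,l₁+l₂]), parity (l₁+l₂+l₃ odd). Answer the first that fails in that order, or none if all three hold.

Σmᵢ = 0  ✓
l₃∈[|l₁−l₂|,l₁+l₂]=[3,5], have l₃=1  ✗
Σlᵢ = 6 ⇒ even

triangle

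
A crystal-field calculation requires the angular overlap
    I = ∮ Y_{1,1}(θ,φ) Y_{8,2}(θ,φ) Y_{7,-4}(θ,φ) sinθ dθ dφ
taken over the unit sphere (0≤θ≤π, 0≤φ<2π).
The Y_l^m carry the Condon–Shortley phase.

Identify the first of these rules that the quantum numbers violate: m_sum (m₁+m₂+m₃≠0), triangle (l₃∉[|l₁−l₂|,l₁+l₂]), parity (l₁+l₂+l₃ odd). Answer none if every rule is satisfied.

m_sum

Σmᵢ = -1  ✗
l₃∈[|l₁−l₂|,l₁+l₂]=[7,9], have l₃=7
Σlᵢ = 16 ⇒ even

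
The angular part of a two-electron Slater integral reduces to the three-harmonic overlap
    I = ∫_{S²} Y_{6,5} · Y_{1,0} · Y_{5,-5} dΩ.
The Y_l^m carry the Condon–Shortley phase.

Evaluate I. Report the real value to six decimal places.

-0.135514

Rules hold: Σm=0, L=12 even, 5≤5≤7.
N = 13·3·11 = 429
Δ = 2!·10!·0!/13! = 1/858
Racah Σ t=1..1: t=1:−1/14400 = -1/14400
⇒ 3j(6 1 5; 0 0 0)² = 6/143, sgn +1
Racah Σ t=1..1: t=1:−1/3628800 = -1/3628800
⇒ 3j(6 1 5; 5 0 -5)² = 1/78, sgn -1
4πI² = N·(3j₀)²·(3jₘ)² = 3/13
I = -1·√(0.230769/4π) = -0.13551395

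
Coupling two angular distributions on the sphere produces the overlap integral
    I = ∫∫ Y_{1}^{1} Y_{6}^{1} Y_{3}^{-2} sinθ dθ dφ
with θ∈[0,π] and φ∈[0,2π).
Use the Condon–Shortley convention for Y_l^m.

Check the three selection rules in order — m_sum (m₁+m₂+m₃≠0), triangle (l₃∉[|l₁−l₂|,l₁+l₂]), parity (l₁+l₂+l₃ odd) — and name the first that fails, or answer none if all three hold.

m₁+m₂+m₃ = 1 + 1 − 2 = 0  ✓
triangle: |1−6|=5 ≤ l₃=3 ≤ 1+6=7  ✗
parity: l₁+l₂+l₃ = 10 is even

triangle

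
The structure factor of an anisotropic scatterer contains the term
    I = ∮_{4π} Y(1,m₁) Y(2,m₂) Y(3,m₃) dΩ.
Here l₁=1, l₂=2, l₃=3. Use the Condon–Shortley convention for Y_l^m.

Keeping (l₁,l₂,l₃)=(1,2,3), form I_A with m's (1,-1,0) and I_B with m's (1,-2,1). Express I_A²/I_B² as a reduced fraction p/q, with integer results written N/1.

Same 1,2,3: normalisation and zero-m 3j drop out of the ratio.
A: Δ: 0! 2! 4! / 7! → 1/105; sum: t=0:+1/12 = 1/12; 3j²(1 2 3; 1 -1 0) = Δ·Π!·Σ² = 1/35  (sign -1)
B: Δ: 0! 2! 4! / 7! → 1/105; sum: t=0:+1/48 = 1/48; 3j²(1 2 3; 1 -2 1) = Δ·Π!·Σ² = 1/105  (sign +1)
I_A²/I_B² = (1/35)/(1/105) = 3/1

3/1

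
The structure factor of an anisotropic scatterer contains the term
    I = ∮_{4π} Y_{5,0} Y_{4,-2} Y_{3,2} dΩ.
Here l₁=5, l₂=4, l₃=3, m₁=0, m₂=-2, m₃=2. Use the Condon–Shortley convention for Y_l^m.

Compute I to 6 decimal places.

Rules hold: Σm=0, L=12 even, 1≤3≤9.
N = 11·9·7 = 693
Δ = 6!·4!·2!/13! = 1/180180
Racah Σ t=2..4: t=2:+1/576 t=3:−1/144 t=4:+1/576 = -1/288
⇒ 3j(5 4 3; 0 0 0)² = 20/1001, sgn +1
Racah Σ t=1..2: t=1:−1/2880 t=2:+1/576 = 1/720
⇒ 3j(5 4 3; 0 -2 2)² = 80/3003, sgn -1
4πI² = N·(3j₀)²·(3jₘ)² = 4800/13013
I = -1·√(0.368862/4π) = -0.17132746

-0.171327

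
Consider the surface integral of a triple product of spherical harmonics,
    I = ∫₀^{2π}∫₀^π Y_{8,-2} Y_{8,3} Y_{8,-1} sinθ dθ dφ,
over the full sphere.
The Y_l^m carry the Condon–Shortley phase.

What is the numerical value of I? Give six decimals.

Rules hold: Σm=0, L=24 even, 0≤8≤16.
N = 17·17·17 = 4913
Δ = 8!·8!·8!/25! = 1/236637794250
Racah Σ t=0..8: t=0:+1/65548320768000 t=1:−1/128024064000 t=2:+1/2985984000 t=3:−1/373248000 t=4:+1/191102976 t=5:−1/373248000 t=6:+1/2985984000 t=7:−1/128024064000 t=8:+1/65548320768000 = 11/20808990720
⇒ 3j(8 8 8; 0 0 0)² = 490/96577, sgn +1
Racah Σ t=3..8: t=3:−1/146313216000 t=4:+1/4180377600 t=5:−1/746496000 t=6:+1/597196800 t=7:−1/2090188800 t=8:+1/41803776000 = 11/97542144000
⇒ 3j(8 8 8; -2 3 -1)² = 594/482885, sgn -1
4πI² = N·(3j₀)²·(3jₘ)² = 989604/32273761
I = -1·√(0.0306628/4π) = -0.04939705

-0.049397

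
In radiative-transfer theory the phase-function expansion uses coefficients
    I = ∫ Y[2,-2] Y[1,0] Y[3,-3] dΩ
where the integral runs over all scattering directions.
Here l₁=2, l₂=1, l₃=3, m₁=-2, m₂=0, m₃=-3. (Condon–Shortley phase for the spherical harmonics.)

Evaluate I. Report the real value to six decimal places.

0.000000

m-sum = -2 + 0 − 3 = -5 ≠ 0 ⇒ I = 0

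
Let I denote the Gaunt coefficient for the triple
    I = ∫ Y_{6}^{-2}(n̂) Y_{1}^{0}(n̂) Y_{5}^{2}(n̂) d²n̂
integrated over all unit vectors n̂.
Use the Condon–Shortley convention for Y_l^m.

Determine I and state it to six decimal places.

0.231133

m-sum 0 ✓  L=12 even ✓  5≤5≤7 ✓
Π(2lᵢ+1) = 13×3×11 = 429
triangle coeff Δ(6,1,5) = 1/858
Σ_t [1,1]: t=1:−1/14400 = -1/14400
(3j)²=6/143 [(6 1 5; 0 0 0)], sign=+1
Σ_t [1,1]: t=1:−1/30240 = -1/30240
(3j)²=16/429 [(6 1 5; -2 0 2)], sign=+1
⇒ 4πI² = 96/143
I = (+1)√(96/143/(4π)) = 0.23113338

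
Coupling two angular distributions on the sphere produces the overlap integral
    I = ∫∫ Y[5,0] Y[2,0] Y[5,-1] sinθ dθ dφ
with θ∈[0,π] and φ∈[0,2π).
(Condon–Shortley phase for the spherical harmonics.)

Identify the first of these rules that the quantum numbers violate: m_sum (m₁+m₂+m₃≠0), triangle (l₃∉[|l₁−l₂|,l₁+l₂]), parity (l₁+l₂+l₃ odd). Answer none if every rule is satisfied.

Σmᵢ = -1  ✗
l₃∈[|l₁−l₂|,l₁+l₂]=[3,7], have l₃=5
Σlᵢ = 12 ⇒ even

m_sum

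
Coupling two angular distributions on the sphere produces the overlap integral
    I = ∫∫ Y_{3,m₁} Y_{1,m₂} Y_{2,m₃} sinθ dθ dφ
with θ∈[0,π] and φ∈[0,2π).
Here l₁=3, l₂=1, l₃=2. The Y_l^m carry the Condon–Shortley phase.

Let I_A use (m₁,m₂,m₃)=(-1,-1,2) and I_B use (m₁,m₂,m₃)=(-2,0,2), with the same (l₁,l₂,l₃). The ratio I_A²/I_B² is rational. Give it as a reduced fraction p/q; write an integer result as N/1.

Same 3,1,2: normalisation and zero-m 3j drop out of the ratio.
A: Δ: 2! 4! 0! / 7! → 1/105; sum: t=0:+1/48 = 1/48; 3j²(3 1 2; -1 -1 2) = Δ·Π!·Σ² = 1/105  (sign +1)
B: Δ: 2! 4! 0! / 7! → 1/105; sum: t=1:−1/24 = -1/24; 3j²(3 1 2; -2 0 2) = Δ·Π!·Σ² = 1/21  (sign -1)
I_A²/I_B² = (1/105)/(1/21) = 1/5

1/5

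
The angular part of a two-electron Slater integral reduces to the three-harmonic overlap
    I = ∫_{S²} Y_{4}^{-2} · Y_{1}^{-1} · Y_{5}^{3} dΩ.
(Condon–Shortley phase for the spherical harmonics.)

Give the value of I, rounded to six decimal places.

Checks pass: Σm=0; 10 even; l₃=5∈[3,5].
(2·4+1)(2·1+1)(2·5+1) = 297
Δ: 0! 8! 2! / 11! → 1/495
sum: t=0:+1/576 = 1/576
3j²(4 1 5; 0 0 0) = Δ·Π!·Σ² = 5/99  (sign -1)
sum: t=0:+1/2880 = 1/2880
3j²(4 1 5; -2 -1 3) = Δ·Π!·Σ² = 28/495  (sign +1)
combine: 4πI² = 297·5/99·28/495 = 28/33
take √, sign -1: I = -0.25984664

-0.259847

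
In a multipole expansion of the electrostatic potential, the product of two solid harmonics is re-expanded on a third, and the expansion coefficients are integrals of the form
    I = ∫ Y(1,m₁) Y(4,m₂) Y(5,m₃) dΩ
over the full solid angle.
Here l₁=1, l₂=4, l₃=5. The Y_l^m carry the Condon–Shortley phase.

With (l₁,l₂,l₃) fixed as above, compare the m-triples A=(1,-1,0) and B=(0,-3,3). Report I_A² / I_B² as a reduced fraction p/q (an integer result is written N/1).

l's match ⇒ only the (l;m) 3-j factors differ between A and B.
A: triangle coeff Δ(1,4,5) = 1/495; Σ_t [0,0]: t=0:+1/1440 = 1/1440; (3j)²=2/99 [(1 4 5; 1 -1 0)], sign=-1
B: triangle coeff Δ(1,4,5) = 1/495; Σ_t [0,0]: t=0:+1/5040 = 1/5040; (3j)²=16/495 [(1 4 5; 0 -3 3)], sign=+1
I_A²/I_B² = (2/99)/(16/495) = 5/8

5/8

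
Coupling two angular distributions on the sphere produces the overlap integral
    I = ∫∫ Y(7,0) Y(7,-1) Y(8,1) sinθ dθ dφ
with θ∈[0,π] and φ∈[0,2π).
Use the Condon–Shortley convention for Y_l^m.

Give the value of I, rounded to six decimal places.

-0.059744

Rules hold: Σm=0, L=22 even, 0≤8≤14.
N = 15·15·17 = 3825
Δ = 6!·8!·8!/23! = 1/22086194130
Racah Σ t=0..6: t=0:+1/18289152000 t=1:−1/248832000 t=2:+1/24883200 t=3:−1/11943936 t=4:+1/24883200 t=5:−1/248832000 t=6:+1/18289152000 = -11/975421440
⇒ 3j(7 7 8; 0 0 0)² = 1750/289731, sgn -1
Racah Σ t=0..6: t=0:+1/5225472000 t=1:−1/124416000 t=2:+1/19906560 t=3:−1/14929920 t=4:+1/49766400 t=5:−1/870912000 t=6:+1/146313216000 = -11/1950842880
⇒ 3j(7 7 8; 0 -1 1)² = 375/193154, sgn +1
4πI² = N·(3j₀)²·(3jₘ)² = 24609375/548653937
I = -1·√(0.0448541/4π) = -0.05974425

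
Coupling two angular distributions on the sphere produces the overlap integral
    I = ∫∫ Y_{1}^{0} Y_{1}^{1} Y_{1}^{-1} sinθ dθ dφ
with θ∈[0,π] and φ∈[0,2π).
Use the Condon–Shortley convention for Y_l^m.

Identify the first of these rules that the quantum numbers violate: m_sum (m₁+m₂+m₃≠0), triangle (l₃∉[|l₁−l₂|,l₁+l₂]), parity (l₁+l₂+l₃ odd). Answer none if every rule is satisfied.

parity

azimuthal sum: 0 + 1 − 1 = 0  ✓
0 ≤ 1 ≤ 2 (triangle on l)  ✓
L = 1 + 1 + 1 = 3 (odd)  ✗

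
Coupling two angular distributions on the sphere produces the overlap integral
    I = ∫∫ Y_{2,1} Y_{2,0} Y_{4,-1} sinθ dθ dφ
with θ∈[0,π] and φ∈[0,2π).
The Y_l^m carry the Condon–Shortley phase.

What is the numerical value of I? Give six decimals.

-0.220728

m-sum 0 ✓  L=8 even ✓  0≤4≤4 ✓
Π(2lᵢ+1) = 5×5×9 = 225
triangle coeff Δ(2,2,4) = 1/630
Σ_t [0,0]: t=0:+1/16 = 1/16
(3j)²=2/35 [(2 2 4; 0 0 0)], sign=+1
Σ_t [0,0]: t=0:+1/24 = 1/24
(3j)²=1/21 [(2 2 4; 1 0 -1)], sign=-1
⇒ 4πI² = 30/49
I = (-1)√(30/49/(4π)) = -0.22072812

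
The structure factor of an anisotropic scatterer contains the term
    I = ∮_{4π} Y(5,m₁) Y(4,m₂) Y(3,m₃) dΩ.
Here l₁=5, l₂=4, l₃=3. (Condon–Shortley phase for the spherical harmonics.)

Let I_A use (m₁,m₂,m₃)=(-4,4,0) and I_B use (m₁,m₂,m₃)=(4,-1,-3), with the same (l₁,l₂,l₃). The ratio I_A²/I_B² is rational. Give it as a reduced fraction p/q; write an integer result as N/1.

l's match ⇒ only the (l;m) 3-j factors differ between A and B.
A: triangle coeff Δ(5,4,3) = 1/180180; Σ_t [6,6]: t=6:+1/8640 = 1/8640; (3j)²=28/715 [(5 4 3; -4 4 0)], sign=-1
B: triangle coeff Δ(5,4,3) = 1/180180; Σ_t [1,1]: t=1:−1/5760 = -1/5760; (3j)²=9/286 [(5 4 3; 4 -1 -3)], sign=-1
I_A²/I_B² = (28/715)/(9/286) = 56/45

56/45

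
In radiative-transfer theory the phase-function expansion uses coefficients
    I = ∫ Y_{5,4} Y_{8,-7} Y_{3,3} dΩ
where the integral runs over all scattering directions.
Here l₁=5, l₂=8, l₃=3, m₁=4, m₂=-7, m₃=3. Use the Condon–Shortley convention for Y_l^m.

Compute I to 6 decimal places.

Checks pass: Σm=0; 16 even; l₃=3∈[3,13].
(2·5+1)(2·8+1)(2·3+1) = 1309
Δ: 10! 0! 6! / 17! → 1/136136
sum: t=5:−1/518400 = -1/518400
3j²(5 8 3; 0 0 0) = Δ·Π!·Σ² = 56/2431  (sign +1)
sum: t=1:−1/261273600 = -1/261273600
3j²(5 8 3; 4 -7 3) = Δ·Π!·Σ² = 5/136  (sign -1)
combine: 4πI² = 1309·56/2431·5/136 = 245/221
take √, sign -1: I = -0.29701746

-0.297017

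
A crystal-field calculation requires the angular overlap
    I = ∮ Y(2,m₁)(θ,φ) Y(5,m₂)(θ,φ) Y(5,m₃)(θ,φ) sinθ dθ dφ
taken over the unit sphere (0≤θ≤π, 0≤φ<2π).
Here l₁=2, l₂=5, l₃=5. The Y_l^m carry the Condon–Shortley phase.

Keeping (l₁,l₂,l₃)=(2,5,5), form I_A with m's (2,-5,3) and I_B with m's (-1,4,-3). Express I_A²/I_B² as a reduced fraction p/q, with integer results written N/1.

10/49

Same 2,5,5: normalisation and zero-m 3j drop out of the ratio.
A: Δ: 2! 2! 8! / 13! → 1/38610; sum: t=0:+1/161280 = 1/161280; 3j²(2 5 5; 2 -5 3) = Δ·Π!·Σ² = 1/143  (sign +1)
B: Δ: 2! 2! 8! / 13! → 1/38610; sum: t=1:−1/80640 t=2:+1/10080 = 1/11520; 3j²(2 5 5; -1 4 -3) = Δ·Π!·Σ² = 49/1430  (sign +1)
I_A²/I_B² = (1/143)/(49/1430) = 10/49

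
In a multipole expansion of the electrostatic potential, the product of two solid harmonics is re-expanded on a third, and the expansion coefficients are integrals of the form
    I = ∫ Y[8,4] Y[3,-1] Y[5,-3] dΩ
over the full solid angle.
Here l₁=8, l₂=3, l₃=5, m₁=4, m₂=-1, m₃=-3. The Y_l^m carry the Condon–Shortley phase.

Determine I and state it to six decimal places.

Rules hold: Σm=0, L=16 even, 5≤5≤11.
N = 17·7·11 = 1309
Δ = 6!·10!·0!/17! = 1/136136
Racah Σ t=3..3: t=3:−1/518400 = -1/518400
⇒ 3j(8 3 5; 0 0 0)² = 56/2431, sgn +1
Racah Σ t=2..2: t=2:+1/3870720 = 1/3870720
⇒ 3j(8 3 5; 4 -1 -3)² = 135/6188, sgn +1
4πI² = N·(3j₀)²·(3jₘ)² = 1890/2873
I = +1·√(0.657849/4π) = 0.22880113

0.228801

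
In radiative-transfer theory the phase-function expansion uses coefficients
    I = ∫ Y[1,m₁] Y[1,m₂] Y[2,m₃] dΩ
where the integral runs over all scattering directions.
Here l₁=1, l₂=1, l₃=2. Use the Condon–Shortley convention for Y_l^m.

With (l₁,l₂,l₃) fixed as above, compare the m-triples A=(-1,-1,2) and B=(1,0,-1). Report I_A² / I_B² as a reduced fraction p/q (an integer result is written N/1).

2/1

Same 1,1,2: normalisation and zero-m 3j drop out of the ratio.
A: Δ: 0! 2! 2! / 5! → 1/30; sum: t=0:+1/4 = 1/4; 3j²(1 1 2; -1 -1 2) = Δ·Π!·Σ² = 1/5  (sign +1)
B: Δ: 0! 2! 2! / 5! → 1/30; sum: t=0:+1/2 = 1/2; 3j²(1 1 2; 1 0 -1) = Δ·Π!·Σ² = 1/10  (sign -1)
I_A²/I_B² = (1/5)/(1/10) = 2/1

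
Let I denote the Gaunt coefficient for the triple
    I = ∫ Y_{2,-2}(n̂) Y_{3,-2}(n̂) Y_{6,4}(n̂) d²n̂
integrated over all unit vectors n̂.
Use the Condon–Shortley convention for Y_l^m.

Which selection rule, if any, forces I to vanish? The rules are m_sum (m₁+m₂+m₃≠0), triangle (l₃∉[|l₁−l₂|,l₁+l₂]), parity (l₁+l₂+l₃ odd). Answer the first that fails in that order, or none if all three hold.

triangle

Σmᵢ = 0  ✓
l₃∈[|l₁−l₂|,l₁+l₂]=[1,5], have l₃=6  ✗
Σlᵢ = 11 ⇒ odd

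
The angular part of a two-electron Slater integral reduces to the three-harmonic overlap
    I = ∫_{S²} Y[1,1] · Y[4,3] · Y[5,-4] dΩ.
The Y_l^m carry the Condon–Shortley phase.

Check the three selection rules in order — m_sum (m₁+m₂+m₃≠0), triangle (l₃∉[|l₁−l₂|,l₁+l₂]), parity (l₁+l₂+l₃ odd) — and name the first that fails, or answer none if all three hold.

none

m₁+m₂+m₃ = 1 + 3 − 4 = 0  ✓
triangle: |1−4|=3 ≤ l₃=5 ≤ 1+4=5  ✓
parity: l₁+l₂+l₃ = 10 is even  ✓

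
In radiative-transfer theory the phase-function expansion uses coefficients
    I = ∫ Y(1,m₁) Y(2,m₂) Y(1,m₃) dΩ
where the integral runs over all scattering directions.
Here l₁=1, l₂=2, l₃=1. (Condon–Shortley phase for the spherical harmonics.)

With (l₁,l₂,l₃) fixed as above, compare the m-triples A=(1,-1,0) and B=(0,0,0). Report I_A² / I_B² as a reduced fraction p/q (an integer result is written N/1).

Same 1,2,1: normalisation and zero-m 3j drop out of the ratio.
A: Δ: 2! 0! 2! / 5! → 1/30; sum: t=0:+1/2 = 1/2; 3j²(1 2 1; 1 -1 0) = Δ·Π!·Σ² = 1/10  (sign -1)
B: Δ: 2! 0! 2! / 5! → 1/30; sum: t=1:−1/1 = -1/1; 3j²(1 2 1; 0 0 0) = Δ·Π!·Σ² = 2/15  (sign +1)
I_A²/I_B² = (1/10)/(2/15) = 3/4

3/4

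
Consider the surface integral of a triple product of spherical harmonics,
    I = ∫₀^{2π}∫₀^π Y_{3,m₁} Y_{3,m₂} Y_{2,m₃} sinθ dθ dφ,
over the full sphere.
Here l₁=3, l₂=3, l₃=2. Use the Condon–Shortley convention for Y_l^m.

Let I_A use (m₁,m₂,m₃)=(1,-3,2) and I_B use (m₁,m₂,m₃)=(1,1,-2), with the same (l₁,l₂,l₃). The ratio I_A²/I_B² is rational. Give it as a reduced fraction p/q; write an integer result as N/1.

Same 3,3,2: normalisation and zero-m 3j drop out of the ratio.
A: Δ: 4! 2! 2! / 9! → 1/3780; sum: t=0:+1/96 = 1/96; 3j²(3 3 2; 1 -3 2) = Δ·Π!·Σ² = 1/42  (sign +1)
B: Δ: 4! 2! 2! / 9! → 1/3780; sum: t=2:+1/16 = 1/16; 3j²(3 3 2; 1 1 -2) = Δ·Π!·Σ² = 2/35  (sign +1)
I_A²/I_B² = (1/42)/(2/35) = 5/12

5/12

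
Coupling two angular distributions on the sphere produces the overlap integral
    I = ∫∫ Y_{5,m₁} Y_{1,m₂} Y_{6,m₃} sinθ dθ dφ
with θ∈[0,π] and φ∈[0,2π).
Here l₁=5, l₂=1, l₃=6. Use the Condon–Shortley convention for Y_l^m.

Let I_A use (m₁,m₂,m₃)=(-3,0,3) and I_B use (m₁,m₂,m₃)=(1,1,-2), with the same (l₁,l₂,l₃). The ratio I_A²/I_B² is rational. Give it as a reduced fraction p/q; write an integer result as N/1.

27/28

l's match ⇒ only the (l;m) 3-j factors differ between A and B.
A: triangle coeff Δ(5,1,6) = 1/858; Σ_t [0,0]: t=0:+1/80640 = 1/80640; (3j)²=9/286 [(5 1 6; -3 0 3)], sign=-1
B: triangle coeff Δ(5,1,6) = 1/858; Σ_t [0,0]: t=0:+1/34560 = 1/34560; (3j)²=14/429 [(5 1 6; 1 1 -2)], sign=+1
I_A²/I_B² = (9/286)/(14/429) = 27/28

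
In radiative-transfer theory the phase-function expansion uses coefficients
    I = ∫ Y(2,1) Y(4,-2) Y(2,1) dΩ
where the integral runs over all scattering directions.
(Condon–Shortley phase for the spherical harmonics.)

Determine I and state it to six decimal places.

m-sum 0 ✓  L=8 even ✓  2≤2≤6 ✓
Π(2lᵢ+1) = 5×9×5 = 225
triangle coeff Δ(2,4,2) = 1/630
Σ_t [2,2]: t=2:+1/16 = 1/16
(3j)²=2/35 [(2 4 2; 0 0 0)], sign=+1
Σ_t [1,1]: t=1:−1/36 = -1/36
(3j)²=4/63 [(2 4 2; 1 -2 1)], sign=+1
⇒ 4πI² = 40/49
I = (+1)√(40/49/(4π)) = 0.25487487

0.254875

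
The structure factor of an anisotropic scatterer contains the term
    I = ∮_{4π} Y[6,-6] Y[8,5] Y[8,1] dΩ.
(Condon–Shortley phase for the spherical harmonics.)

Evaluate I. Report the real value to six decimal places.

Checks pass: Σm=0; 22 even; l₃=8∈[2,14].
(2·6+1)(2·8+1)(2·8+1) = 3757
Δ: 6! 6! 10! / 23! → 1/13742520792
sum: t=0:+1/41803776000 t=1:−1/435456000 t=2:+1/39813120 t=3:−1/18662400 t=4:+1/39813120 t=5:−1/435456000 t=6:+1/41803776000 = -11/1393459200
3j²(6 8 8; 0 0 0) = Δ·Π!·Σ² = 600/96577  (sign -1)
sum: t=6:+1/15676416000 = 1/15676416000
3j²(6 8 8; -6 5 1) = Δ·Π!·Σ² = 72/7429  (sign -1)
combine: 4πI² = 3757·600/96577·72/7429 = 43200/190969
take √, sign +1: I = 0.13417003

0.134170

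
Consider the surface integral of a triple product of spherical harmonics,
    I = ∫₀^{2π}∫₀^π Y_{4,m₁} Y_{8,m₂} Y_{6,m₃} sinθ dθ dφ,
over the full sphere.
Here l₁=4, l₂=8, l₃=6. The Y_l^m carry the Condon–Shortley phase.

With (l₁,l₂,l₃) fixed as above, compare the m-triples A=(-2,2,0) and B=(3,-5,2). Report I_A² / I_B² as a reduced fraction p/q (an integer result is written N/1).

l's match ⇒ only the (l;m) 3-j factors differ between A and B.
A: triangle coeff Δ(4,8,6) = 1/23279256; Σ_t [4,6]: t=4:+1/1658880 t=5:−1/1728000 t=6:+1/24883200 = 1/15552000; (3j)²=16/46189 [(4 8 6; -2 2 0)], sign=+1
B: triangle coeff Δ(4,8,6) = 1/23279256; Σ_t [0,1]: t=0:+1/21772800 t=1:−1/19353600 = -1/174182400; (3j)²=1/3876 [(4 8 6; 3 -5 2)], sign=-1
I_A²/I_B² = (16/46189)/(1/3876) = 192/143

192/143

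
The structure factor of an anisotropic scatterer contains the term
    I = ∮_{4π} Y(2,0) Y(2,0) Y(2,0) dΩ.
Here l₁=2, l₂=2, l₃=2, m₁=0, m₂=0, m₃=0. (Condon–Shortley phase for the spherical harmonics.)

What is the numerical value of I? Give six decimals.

0.180224

Rules hold: Σm=0, L=6 even, 0≤2≤4.
N = 5·5·5 = 125
Δ = 2!·2!·2!/7! = 1/630
Racah Σ t=0..2: t=0:+1/8 t=1:−1/1 t=2:+1/8 = -3/4
⇒ 3j(2 2 2; 0 0 0)² = 2/35, sgn -1
(m-triple is (0,0,0) — same symbol as above.)
4πI² = N·(3j₀)²·(3jₘ)² = 20/49
I = +1·√(0.408163/4π) = 0.18022375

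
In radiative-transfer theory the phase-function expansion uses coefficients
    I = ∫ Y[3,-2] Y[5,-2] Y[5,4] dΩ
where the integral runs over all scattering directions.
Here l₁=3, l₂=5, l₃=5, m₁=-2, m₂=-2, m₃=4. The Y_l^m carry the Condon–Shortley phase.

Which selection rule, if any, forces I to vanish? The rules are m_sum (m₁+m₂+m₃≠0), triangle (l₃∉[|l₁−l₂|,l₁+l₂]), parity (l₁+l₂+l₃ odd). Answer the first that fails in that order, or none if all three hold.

Σmᵢ = 0  ✓
l₃∈[|l₁−l₂|,l₁+l₂]=[2,8], have l₃=5  ✓
Σlᵢ = 13 ⇒ odd  ✗

parity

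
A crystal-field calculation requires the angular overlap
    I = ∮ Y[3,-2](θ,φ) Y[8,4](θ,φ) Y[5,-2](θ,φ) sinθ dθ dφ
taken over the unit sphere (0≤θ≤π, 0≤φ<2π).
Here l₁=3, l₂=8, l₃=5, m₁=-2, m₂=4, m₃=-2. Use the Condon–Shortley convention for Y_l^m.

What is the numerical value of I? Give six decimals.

0.236305

Rules hold: Σm=0, L=16 even, 5≤5≤11.
N = 7·17·11 = 1309
Δ = 6!·0!·10!/17! = 1/136136
Racah Σ t=3..3: t=3:−1/518400 = -1/518400
⇒ 3j(3 8 5; 0 0 0)² = 56/2431, sgn +1
Racah Σ t=5..5: t=5:−1/3628800 = -1/3628800
⇒ 3j(3 8 5; -2 4 -2)² = 36/1547, sgn +1
4πI² = N·(3j₀)²·(3jₘ)² = 2016/2873
I = +1·√(0.701706/4π) = 0.23630479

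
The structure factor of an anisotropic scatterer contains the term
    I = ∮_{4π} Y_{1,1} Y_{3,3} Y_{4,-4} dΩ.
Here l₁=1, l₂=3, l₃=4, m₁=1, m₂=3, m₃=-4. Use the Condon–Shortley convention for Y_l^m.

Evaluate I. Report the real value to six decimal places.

0.325735

m-sum 0 ✓  L=8 even ✓  2≤4≤4 ✓
Π(2lᵢ+1) = 3×7×9 = 189
triangle coeff Δ(1,3,4) = 1/252
Σ_t [0,0]: t=0:+1/36 = 1/36
(3j)²=4/63 [(1 3 4; 0 0 0)], sign=+1
Σ_t [0,0]: t=0:+1/1440 = 1/1440
(3j)²=1/9 [(1 3 4; 1 3 -4)], sign=+1
⇒ 4πI² = 4/3
I = (+1)√(4/3/(4π)) = 0.32573501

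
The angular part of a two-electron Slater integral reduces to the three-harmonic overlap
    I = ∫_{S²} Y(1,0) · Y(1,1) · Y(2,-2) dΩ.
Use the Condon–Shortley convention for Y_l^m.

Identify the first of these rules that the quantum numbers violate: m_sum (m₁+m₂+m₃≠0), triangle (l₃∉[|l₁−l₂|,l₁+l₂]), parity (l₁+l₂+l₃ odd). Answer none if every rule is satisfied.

m_sum

Σmᵢ = -1  ✗
l₃∈[|l₁−l₂|,l₁+l₂]=[0,2], have l₃=2
Σlᵢ = 4 ⇒ even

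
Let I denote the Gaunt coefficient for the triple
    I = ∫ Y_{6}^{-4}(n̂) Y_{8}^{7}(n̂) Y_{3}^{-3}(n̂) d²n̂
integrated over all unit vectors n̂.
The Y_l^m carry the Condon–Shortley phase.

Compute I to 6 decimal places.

0.000000

L=17 odd ⇒ parity kills the (l;000) factor ⇒ I = 0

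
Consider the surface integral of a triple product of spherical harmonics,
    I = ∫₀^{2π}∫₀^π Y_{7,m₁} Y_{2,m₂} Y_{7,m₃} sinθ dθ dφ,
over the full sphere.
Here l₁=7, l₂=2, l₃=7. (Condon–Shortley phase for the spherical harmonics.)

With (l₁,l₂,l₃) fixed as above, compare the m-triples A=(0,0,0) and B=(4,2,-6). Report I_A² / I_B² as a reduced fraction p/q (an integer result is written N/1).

Same 7,2,7: normalisation and zero-m 3j drop out of the ratio.
A: Δ: 2! 12! 2! / 17! → 1/185640; sum: t=0:+1/2419200 t=1:−1/518400 t=2:+1/2419200 = -1/907200; 3j²(7 2 7; 0 0 0) = Δ·Π!·Σ² = 56/3315  (sign +1)
B: Δ: 2! 12! 2! / 17! → 1/185640; sum: t=2:+1/159667200 = 1/159667200; 3j²(7 2 7; 4 2 -6) = Δ·Π!·Σ² = 9/1190  (sign -1)
I_A²/I_B² = (56/3315)/(9/1190) = 784/351

784/351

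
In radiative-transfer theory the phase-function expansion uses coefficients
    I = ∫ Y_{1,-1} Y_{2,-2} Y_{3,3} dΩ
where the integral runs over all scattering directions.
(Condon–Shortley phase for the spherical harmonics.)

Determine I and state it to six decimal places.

m-sum 0 ✓  L=6 even ✓  1≤3≤3 ✓
Π(2lᵢ+1) = 3×5×7 = 105
triangle coeff Δ(1,2,3) = 1/105
Σ_t [0,0]: t=0:+1/4 = 1/4
(3j)²=3/35 [(1 2 3; 0 0 0)], sign=-1
Σ_t [0,0]: t=0:+1/48 = 1/48
(3j)²=1/7 [(1 2 3; -1 -2 3)], sign=+1
⇒ 4πI² = 9/7
I = (-1)√(9/7/(4π)) = -0.31986543

-0.319865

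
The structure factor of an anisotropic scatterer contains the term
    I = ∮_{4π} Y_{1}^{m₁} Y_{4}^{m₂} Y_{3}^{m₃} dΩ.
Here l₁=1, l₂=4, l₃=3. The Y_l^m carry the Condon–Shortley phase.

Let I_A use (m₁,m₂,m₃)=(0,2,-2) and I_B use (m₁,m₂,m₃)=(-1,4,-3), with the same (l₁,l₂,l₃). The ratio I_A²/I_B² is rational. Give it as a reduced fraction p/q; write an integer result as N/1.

3/7

Shared (l₁,l₂,l₃)=(1,4,3): N and (l;000)² cancel in I_A²/I_B².
A: Δ = 2!·0!·6!/9! = 1/252; Racah Σ t=1..1: t=1:−1/120 = -1/120; ⇒ 3j(1 4 3; 0 2 -2)² = 1/21, sgn +1
B: Δ = 2!·0!·6!/9! = 1/252; Racah Σ t=2..2: t=2:+1/1440 = 1/1440; ⇒ 3j(1 4 3; -1 4 -3)² = 1/9, sgn +1
I_A²/I_B² = (1/21)/(1/9) = 3/7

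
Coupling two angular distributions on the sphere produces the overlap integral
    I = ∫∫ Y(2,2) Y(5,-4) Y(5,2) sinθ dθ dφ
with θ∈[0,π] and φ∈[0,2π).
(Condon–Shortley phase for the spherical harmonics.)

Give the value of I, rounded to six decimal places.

-0.137240

Rules hold: Σm=0, L=12 even, 3≤5≤7.
N = 5·11·11 = 605
Δ = 2!·2!·8!/13! = 1/38610
Racah Σ t=0..2: t=0:+1/2880 t=1:−1/576 t=2:+1/2880 = -1/960
⇒ 3j(2 5 5; 0 0 0)² = 10/429, sgn +1
Racah Σ t=0..0: t=0:+1/20160 = 1/20160
⇒ 3j(2 5 5; 2 -4 2)² = 12/715, sgn -1
4πI² = N·(3j₀)²·(3jₘ)² = 40/169
I = -1·√(0.236686/4π) = -0.13724032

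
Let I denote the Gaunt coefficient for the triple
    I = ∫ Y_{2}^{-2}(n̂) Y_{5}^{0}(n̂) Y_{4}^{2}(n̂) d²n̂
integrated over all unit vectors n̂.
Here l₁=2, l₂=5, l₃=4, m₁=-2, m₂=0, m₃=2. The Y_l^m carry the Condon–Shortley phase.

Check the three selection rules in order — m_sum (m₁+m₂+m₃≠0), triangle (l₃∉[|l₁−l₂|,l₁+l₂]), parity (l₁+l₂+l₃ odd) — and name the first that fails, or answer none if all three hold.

parity

azimuthal sum: -2 + 0 + 2 = 0  ✓
3 ≤ 4 ≤ 7 (triangle on l)  ✓
L = 2 + 5 + 4 = 11 (odd)  ✗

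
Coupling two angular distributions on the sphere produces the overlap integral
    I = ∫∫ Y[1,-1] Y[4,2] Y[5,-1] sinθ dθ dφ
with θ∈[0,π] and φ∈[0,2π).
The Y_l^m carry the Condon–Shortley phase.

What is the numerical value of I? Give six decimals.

-0.120286

Rules hold: Σm=0, L=10 even, 3≤5≤5.
N = 3·9·11 = 297
Δ = 0!·2!·8!/11! = 1/495
Racah Σ t=0..0: t=0:+1/576 = 1/576
⇒ 3j(1 4 5; 0 0 0)² = 5/99, sgn -1
Racah Σ t=0..0: t=0:+1/2880 = 1/2880
⇒ 3j(1 4 5; -1 2 -1)² = 2/165, sgn +1
4πI² = N·(3j₀)²·(3jₘ)² = 2/11
I = -1·√(0.181818/4π) = -0.12028562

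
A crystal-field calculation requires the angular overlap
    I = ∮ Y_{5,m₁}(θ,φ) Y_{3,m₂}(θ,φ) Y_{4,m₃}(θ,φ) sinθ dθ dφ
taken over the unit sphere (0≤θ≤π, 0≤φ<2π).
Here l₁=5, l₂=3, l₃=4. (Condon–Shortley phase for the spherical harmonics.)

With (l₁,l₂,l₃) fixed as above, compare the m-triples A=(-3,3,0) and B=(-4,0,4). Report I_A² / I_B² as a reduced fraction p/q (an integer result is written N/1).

25/28

Shared (l₁,l₂,l₃)=(5,3,4): N and (l;000)² cancel in I_A²/I_B².
A: Δ = 4!·6!·2!/13! = 1/180180; Racah Σ t=4..4: t=4:+1/2304 = 1/2304; ⇒ 3j(5 3 4; -3 3 0)² = 5/143, sgn +1
B: Δ = 4!·6!·2!/13! = 1/180180; Racah Σ t=3..3: t=3:−1/8640 = -1/8640; ⇒ 3j(5 3 4; -4 0 4)² = 28/715, sgn -1
I_A²/I_B² = (5/143)/(28/715) = 25/28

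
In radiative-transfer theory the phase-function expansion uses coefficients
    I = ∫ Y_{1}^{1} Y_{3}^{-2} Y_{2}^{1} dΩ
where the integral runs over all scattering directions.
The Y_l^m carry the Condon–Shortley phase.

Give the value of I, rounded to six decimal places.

Rules hold: Σm=0, L=6 even, 2≤2≤4.
N = 3·7·5 = 105
Δ = 2!·0!·4!/7! = 1/105
Racah Σ t=1..1: t=1:−1/4 = -1/4
⇒ 3j(1 3 2; 0 0 0)² = 3/35, sgn -1
Racah Σ t=0..0: t=0:+1/12 = 1/12
⇒ 3j(1 3 2; 1 -2 1)² = 2/21, sgn -1
4πI² = N·(3j₀)²·(3jₘ)² = 6/7
I = +1·√(0.857143/4π) = 0.26116903

0.261169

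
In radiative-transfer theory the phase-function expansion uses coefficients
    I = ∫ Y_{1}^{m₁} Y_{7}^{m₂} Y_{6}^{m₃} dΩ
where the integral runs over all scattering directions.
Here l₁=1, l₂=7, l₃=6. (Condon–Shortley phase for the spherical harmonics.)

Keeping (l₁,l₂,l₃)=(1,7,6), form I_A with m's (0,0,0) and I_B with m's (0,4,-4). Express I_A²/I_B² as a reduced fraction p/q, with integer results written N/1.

Shared (l₁,l₂,l₃)=(1,7,6): N and (l;000)² cancel in I_A²/I_B².
A: Δ = 2!·0!·12!/15! = 1/1365; Racah Σ t=1..1: t=1:−1/518400 = -1/518400; ⇒ 3j(1 7 6; 0 0 0)² = 7/195, sgn -1
B: Δ = 2!·0!·12!/15! = 1/1365; Racah Σ t=1..1: t=1:−1/7257600 = -1/7257600; ⇒ 3j(1 7 6; 0 4 -4)² = 11/455, sgn -1
I_A²/I_B² = (7/195)/(11/455) = 49/33

49/33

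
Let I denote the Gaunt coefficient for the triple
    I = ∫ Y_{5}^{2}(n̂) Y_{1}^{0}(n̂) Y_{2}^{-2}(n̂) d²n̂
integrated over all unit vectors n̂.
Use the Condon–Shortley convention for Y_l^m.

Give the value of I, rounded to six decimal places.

triangle: need 4≤l₃≤6, have 2; I=0

0.000000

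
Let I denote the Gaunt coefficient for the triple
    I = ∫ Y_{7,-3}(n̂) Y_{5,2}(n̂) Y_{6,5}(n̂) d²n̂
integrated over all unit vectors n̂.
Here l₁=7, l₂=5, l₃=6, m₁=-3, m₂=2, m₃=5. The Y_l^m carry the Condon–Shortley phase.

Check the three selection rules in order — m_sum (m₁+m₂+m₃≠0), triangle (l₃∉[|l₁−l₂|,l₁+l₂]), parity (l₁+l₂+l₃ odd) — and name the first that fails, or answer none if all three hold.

m₁+m₂+m₃ = -3 + 2 + 5 = 4  ✗
triangle: |7−5|=2 ≤ l₃=6 ≤ 7+5=12
parity: l₁+l₂+l₃ = 18 is even

m_sum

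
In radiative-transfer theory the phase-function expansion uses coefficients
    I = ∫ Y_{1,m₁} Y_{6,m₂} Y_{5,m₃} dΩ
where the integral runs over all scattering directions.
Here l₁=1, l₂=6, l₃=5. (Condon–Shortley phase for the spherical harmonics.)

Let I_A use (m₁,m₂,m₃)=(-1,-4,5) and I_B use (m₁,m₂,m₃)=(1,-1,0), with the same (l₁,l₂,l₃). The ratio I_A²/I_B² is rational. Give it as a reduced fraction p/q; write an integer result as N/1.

Shared (l₁,l₂,l₃)=(1,6,5): N and (l;000)² cancel in I_A²/I_B².
A: Δ = 2!·0!·10!/13! = 1/858; Racah Σ t=2..2: t=2:+1/7257600 = 1/7257600; ⇒ 3j(1 6 5; -1 -4 5)² = 1/858, sgn +1
B: Δ = 2!·0!·10!/13! = 1/858; Racah Σ t=0..0: t=0:+1/28800 = 1/28800; ⇒ 3j(1 6 5; 1 -1 0)² = 7/286, sgn -1
I_A²/I_B² = (1/858)/(7/286) = 1/21

1/21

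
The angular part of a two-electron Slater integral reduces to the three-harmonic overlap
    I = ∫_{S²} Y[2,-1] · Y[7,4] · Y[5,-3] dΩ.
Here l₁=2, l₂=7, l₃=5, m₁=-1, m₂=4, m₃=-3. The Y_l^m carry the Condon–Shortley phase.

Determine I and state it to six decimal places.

m-sum 0 ✓  L=14 even ✓  5≤5≤9 ✓
Π(2lᵢ+1) = 5×15×11 = 825
triangle coeff Δ(2,7,5) = 1/15015
Σ_t [2,2]: t=2:+1/57600 = 1/57600
(3j)²=21/715 [(2 7 5; 0 0 0)], sign=-1
Σ_t [3,3]: t=3:−1/483840 = -1/483840
(3j)²=3/91 [(2 7 5; -1 4 -3)], sign=-1
⇒ 4πI² = 135/169
I = (+1)√(135/169/(4π)) = 0.25212656

0.252127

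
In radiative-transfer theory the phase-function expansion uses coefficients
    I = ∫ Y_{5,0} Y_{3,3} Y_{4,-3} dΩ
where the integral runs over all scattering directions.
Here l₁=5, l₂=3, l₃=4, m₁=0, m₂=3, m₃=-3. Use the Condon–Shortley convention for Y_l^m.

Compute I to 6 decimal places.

-0.098140

Rules hold: Σm=0, L=12 even, 2≤4≤8.
N = 11·7·9 = 693
Δ = 4!·6!·2!/13! = 1/180180
Racah Σ t=1..3: t=1:−1/576 t=2:+1/144 t=3:−1/576 = 1/288
⇒ 3j(5 3 4; 0 0 0)² = 20/1001, sgn +1
Racah Σ t=4..4: t=4:+1/5760 = 1/5760
⇒ 3j(5 3 4; 0 3 -3)² = 5/572, sgn -1
4πI² = N·(3j₀)²·(3jₘ)² = 225/1859
I = -1·√(0.121033/4π) = -0.09814013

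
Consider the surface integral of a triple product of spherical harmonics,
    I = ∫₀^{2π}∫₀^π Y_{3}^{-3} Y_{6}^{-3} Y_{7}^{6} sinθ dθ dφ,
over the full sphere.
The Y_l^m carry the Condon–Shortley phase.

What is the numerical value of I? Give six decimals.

-0.153803

m-sum 0 ✓  L=16 even ✓  3≤7≤9 ✓
Π(2lᵢ+1) = 7×13×15 = 1365
triangle coeff Δ(3,6,7) = 1/2042040
Σ_t [0,2]: t=0:+1/207360 t=1:−1/57600 t=2:+1/207360 = -1/129600
(3j)²=168/12155 [(3 6 7; 0 0 0)], sign=+1
Σ_t [2,2]: t=2:+1/17418240 = 1/17418240
(3j)²=15/952 [(3 6 7; -3 -3 6)], sign=-1
⇒ 4πI² = 945/3179
I = (-1)√(945/3179/(4π)) = -0.15380332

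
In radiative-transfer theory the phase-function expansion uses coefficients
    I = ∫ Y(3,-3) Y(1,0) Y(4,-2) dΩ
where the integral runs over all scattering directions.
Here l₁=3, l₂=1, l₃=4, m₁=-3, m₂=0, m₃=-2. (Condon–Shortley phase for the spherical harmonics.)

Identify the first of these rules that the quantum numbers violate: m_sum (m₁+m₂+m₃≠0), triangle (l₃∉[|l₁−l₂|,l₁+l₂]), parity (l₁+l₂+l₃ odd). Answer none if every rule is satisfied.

m₁+m₂+m₃ = -3 + 0 − 2 = -5  ✗
triangle: |3−1|=2 ≤ l₃=4 ≤ 3+1=4
parity: l₁+l₂+l₃ = 8 is even

m_sum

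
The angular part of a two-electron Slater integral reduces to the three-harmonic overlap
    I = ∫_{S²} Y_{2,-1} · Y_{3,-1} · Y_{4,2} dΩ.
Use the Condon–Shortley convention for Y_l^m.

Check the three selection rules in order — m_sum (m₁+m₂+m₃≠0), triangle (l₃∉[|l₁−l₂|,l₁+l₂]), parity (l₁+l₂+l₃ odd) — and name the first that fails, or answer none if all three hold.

parity

m₁+m₂+m₃ = -1 − 1 + 2 = 0  ✓
triangle: |2−3|=1 ≤ l₃=4 ≤ 2+3=5  ✓
parity: l₁+l₂+l₃ = 9 is odd  ✗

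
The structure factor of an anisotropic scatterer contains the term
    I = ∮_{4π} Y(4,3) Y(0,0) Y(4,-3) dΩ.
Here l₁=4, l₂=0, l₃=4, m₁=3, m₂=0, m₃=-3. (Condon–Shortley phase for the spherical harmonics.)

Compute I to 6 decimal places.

Rules hold: Σm=0, L=8 even, 4≤4≤4.
N = 9·1·9 = 81
Δ = 0!·8!·0!/9! = 1/9
Racah Σ t=0..0: t=0:+1/576 = 1/576
⇒ 3j(4 0 4; 0 0 0)² = 1/9, sgn +1
Racah Σ t=0..0: t=0:+1/5040 = 1/5040
⇒ 3j(4 0 4; 3 0 -3)² = 1/9, sgn -1
4πI² = N·(3j₀)²·(3jₘ)² = 1/1
I = -1·√(1/4π) = -0.28209479

-0.282095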